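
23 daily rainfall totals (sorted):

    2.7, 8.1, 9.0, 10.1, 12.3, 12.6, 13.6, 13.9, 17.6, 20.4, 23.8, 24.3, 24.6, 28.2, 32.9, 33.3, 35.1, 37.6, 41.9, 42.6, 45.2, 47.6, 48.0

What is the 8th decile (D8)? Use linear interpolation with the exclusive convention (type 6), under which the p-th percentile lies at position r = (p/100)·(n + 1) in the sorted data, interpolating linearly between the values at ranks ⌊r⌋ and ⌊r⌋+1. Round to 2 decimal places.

n = 23.
r = (80/100)·(23 + 1) = 19.2.
Rank 19 is 41.9 and rank 20 is 42.6.
Interpolate: 41.9 + 0.2·(42.6 − 41.9) = 41.9 + 0.2·0.7 = 42.04.

42.04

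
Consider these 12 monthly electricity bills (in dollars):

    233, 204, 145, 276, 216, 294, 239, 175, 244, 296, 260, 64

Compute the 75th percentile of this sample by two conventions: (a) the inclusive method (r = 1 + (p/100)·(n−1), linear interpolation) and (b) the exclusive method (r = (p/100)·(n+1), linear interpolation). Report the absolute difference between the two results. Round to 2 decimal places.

8.00

Sorted: 64, 145, 175, 204, 216, 233, 239, 244, 260, 276, 294, 296.
n = 12.
(a) r = 9.25; between ranks 9 (260) and 10 (276): 264.
(b) r = 9.75; between ranks 9 (260) and 10 (276): 272.
|264 − 272| = 8.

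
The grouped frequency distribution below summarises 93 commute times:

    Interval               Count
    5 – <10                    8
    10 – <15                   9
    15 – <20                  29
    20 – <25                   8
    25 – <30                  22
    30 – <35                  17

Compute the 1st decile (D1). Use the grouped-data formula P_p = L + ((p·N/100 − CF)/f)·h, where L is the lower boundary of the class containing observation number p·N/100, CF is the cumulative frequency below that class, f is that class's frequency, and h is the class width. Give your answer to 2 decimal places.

N = 93; target position k = 10/100 · 93 = 9.3.
Cumulative frequencies: 8, 17, 46, 54, 76, 93.
Observation 9.3 falls in the class 10 – <15.
L = 10, CF = 8, f = 9, h = 5.
P10 = 10 + ((9.3 − 8)/9)·5 = 10 + 0.722222 = 10.7222.

10.72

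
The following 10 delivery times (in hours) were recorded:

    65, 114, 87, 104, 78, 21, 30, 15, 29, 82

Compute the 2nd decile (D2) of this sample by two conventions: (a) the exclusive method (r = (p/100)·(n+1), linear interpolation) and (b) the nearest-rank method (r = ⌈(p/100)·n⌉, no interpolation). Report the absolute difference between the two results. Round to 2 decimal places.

Sorted: 15, 21, 29, 30, 65, 78, 82, 87, 104, 114.
n = 10.
(a) r = 2.2; between ranks 2 (21) and 3 (29): 22.6.
(b) the nearest-rank method: rank 2 → 21.
|22.6 − 21| = 1.6.

1.60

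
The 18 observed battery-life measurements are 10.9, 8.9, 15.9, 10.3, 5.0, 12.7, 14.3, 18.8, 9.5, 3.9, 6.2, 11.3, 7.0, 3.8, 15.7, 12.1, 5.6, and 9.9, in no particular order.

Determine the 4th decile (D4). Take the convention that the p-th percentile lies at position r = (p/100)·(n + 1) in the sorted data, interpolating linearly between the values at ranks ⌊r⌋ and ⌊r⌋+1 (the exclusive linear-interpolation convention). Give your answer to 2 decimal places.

9.26

Sorted: 3.8, 3.9, 5.0, 5.6, 6.2, 7.0, 8.9, 9.5, 9.9, 10.3, 10.9, 11.3, 12.1, 12.7, 14.3, 15.7, 15.9, 18.8.
n = 18.
r = (40/100)·(18 + 1) = 7.6.
Rank 7 is 8.9 and rank 8 is 9.5.
Interpolate: 8.9 + 0.6·(9.5 − 8.9) = 8.9 + 0.6·0.6 = 9.26.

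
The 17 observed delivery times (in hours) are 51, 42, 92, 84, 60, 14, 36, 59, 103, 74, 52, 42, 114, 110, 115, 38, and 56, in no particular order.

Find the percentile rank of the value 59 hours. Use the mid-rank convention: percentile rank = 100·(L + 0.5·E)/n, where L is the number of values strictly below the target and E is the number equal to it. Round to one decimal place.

Sorted: 14, 36, 38, 42, 42, 51, 52, 56, 59, 60, 74, 84, 92, 103, 110, 114, 115.
Count below 59: L = 8; count equal: E = 1; n = 17.
Percentile rank = 100·(8 + 0.5·1)/17 = 100·8.5/17 = 50.

50.0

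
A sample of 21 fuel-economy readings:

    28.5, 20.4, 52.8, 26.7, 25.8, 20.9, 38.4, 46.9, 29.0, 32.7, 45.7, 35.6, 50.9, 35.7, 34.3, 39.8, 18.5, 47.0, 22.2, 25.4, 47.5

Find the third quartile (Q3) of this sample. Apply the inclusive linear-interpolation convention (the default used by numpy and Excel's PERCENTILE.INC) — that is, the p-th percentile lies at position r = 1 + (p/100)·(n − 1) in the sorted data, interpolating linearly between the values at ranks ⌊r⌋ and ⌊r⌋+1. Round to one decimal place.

45.7

Sorted: 18.5, 20.4, 20.9, 22.2, 25.4, 25.8, 26.7, 28.5, 29.0, 32.7, 34.3, 35.6, 35.7, 38.4, 39.8, 45.7, 46.9, 47.0, 47.5, 50.9, 52.8.
n = 21.
r = 1 + (75/100)·(21 − 1) = 1 + 15 = 16.
r is an integer, so P75 is the value at rank 16: 45.7.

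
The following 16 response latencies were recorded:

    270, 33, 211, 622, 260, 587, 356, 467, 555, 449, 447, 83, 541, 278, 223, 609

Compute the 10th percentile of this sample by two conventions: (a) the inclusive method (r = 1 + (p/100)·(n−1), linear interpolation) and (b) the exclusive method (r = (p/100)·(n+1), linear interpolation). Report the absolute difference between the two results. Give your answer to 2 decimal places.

79.00

Sorted: 33, 83, 211, 223, 260, 270, 278, 356, 447, 449, 467, 541, 555, 587, 609, 622.
n = 16.
(a) r = 2.5; between ranks 2 (83) and 3 (211): 147.
(b) r = 1.7; between ranks 1 (33) and 2 (83): 68.
|147 − 68| = 79.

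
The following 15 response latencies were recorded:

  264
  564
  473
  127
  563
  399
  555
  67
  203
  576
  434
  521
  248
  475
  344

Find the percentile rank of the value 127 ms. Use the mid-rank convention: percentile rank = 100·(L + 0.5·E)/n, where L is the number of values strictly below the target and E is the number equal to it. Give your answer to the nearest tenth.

Sorted: 67, 127, 203, 248, 264, 344, 399, 434, 473, 475, 521, 555, 563, 564, 576.
Count below 127: L = 1; count equal: E = 1; n = 15.
Percentile rank = 100·(1 + 0.5·1)/15 = 100·1.5/15 = 10.

10.0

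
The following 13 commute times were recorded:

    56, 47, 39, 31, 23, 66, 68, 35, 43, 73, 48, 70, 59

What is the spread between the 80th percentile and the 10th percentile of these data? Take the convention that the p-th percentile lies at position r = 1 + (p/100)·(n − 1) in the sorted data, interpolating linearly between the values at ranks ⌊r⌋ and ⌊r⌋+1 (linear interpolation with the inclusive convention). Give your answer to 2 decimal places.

35.40

Sorted: 23, 31, 35, 39, 43, 47, 48, 56, 59, 66, 68, 70, 73.
n = 13.
P10: r = 2.2; ranks 2–3 are 31, 35; interpolating gives 31.8.
P80: r = 10.6; ranks 10–11 are 66, 68; interpolating gives 67.2.
Difference: 67.2 − 31.8 = 35.4.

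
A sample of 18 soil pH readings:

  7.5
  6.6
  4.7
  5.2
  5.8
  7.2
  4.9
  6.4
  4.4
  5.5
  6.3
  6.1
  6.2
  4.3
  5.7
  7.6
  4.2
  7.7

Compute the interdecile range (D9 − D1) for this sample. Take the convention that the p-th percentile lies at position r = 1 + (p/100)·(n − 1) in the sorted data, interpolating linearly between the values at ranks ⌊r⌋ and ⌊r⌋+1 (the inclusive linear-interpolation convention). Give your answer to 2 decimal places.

3.16

Sorted: 4.2, 4.3, 4.4, 4.7, 4.9, 5.2, 5.5, 5.7, 5.8, 6.1, 6.2, 6.3, 6.4, 6.6, 7.2, 7.5, 7.6, 7.7.
n = 18.
P10: r = 2.7; ranks 2–3 are 4.3, 4.4; interpolating gives 4.37.
P90: r = 16.3; ranks 16–17 are 7.5, 7.6; interpolating gives 7.53.
Difference: 7.53 − 4.37 = 3.16.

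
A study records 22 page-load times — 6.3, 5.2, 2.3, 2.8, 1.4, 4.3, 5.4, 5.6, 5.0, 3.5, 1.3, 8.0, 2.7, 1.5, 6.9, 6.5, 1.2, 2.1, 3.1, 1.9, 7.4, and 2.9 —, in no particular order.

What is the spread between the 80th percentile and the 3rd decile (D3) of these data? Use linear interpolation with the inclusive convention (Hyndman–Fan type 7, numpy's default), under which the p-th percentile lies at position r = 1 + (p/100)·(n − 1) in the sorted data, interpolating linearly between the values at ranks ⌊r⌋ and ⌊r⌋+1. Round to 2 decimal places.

3.74

Sorted: 1.2, 1.3, 1.4, 1.5, 1.9, 2.1, 2.3, 2.7, 2.8, 2.9, 3.1, 3.5, 4.3, 5.0, 5.2, 5.4, 5.6, 6.3, 6.5, 6.9, 7.4, 8.0.
n = 22.
P30: r = 7.3; ranks 7–8 are 2.3, 2.7; interpolating gives 2.42.
P80: r = 17.8; ranks 17–18 are 5.6, 6.3; interpolating gives 6.16.
Difference: 6.16 − 2.42 = 3.74.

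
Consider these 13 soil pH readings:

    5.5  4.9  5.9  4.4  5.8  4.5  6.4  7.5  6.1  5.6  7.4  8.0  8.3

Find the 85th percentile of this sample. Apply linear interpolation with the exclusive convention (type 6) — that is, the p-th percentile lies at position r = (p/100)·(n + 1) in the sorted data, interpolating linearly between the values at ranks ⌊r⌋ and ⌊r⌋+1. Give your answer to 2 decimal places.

Sorted: 4.4, 4.5, 4.9, 5.5, 5.6, 5.8, 5.9, 6.1, 6.4, 7.4, 7.5, 8.0, 8.3.
n = 13.
r = (85/100)·(13 + 1) = 11.9.
Rank 11 is 7.5 and rank 12 is 8.0.
Interpolate: 7.5 + 0.9·(8.0 − 7.5) = 7.5 + 0.9·0.5 = 7.95.

7.95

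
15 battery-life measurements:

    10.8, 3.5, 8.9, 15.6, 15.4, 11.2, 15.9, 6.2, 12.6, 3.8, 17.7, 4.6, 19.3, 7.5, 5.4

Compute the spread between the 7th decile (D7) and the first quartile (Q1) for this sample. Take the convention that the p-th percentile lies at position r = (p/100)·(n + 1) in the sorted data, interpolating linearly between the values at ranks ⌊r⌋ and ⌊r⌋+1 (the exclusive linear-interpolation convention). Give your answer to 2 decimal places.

10.04

Sorted: 3.5, 3.8, 4.6, 5.4, 6.2, 7.5, 8.9, 10.8, 11.2, 12.6, 15.4, 15.6, 15.9, 17.7, 19.3.
n = 15.
P25: r = 4 (integer) → 5.4.
P70: r = 11.2; ranks 11–12 are 15.4, 15.6; interpolating gives 15.44.
Difference: 15.44 − 5.4 = 10.04.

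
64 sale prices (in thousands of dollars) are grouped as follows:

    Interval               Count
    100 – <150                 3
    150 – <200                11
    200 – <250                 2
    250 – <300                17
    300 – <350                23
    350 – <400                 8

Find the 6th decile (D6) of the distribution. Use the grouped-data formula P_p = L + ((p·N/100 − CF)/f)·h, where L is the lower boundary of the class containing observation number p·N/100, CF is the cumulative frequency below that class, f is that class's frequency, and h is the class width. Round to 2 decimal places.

N = 64; target position k = 60/100 · 64 = 38.4.
Cumulative frequencies: 3, 14, 16, 33, 56, 64.
Observation 38.4 falls in the class 300 – <350.
L = 300, CF = 33, f = 23, h = 50.
P60 = 300 + ((38.4 − 33)/23)·50 = 300 + 11.7391 = 311.739.

311.74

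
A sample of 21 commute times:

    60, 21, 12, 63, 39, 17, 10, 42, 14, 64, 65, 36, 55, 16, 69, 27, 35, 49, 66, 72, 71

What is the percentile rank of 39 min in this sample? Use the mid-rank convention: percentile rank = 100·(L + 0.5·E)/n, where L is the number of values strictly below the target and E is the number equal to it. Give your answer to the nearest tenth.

Sorted: 10, 12, 14, 16, 17, 21, 27, 35, 36, 39, 42, 49, 55, 60, 63, 64, 65, 66, 69, 71, 72.
Count below 39: L = 9; count equal: E = 1; n = 21.
Percentile rank = 100·(9 + 0.5·1)/21 = 100·9.5/21 = 45.24.

45.2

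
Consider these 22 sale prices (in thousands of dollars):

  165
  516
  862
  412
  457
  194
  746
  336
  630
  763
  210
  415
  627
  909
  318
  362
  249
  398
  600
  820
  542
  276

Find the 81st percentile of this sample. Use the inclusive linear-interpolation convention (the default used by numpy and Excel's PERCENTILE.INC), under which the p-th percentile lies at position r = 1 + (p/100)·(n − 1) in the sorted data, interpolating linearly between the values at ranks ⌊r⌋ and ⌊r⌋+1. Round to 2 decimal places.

746.17

Sorted: 165, 194, 210, 249, 276, 318, 336, 362, 398, 412, 415, 457, 516, 542, 600, 627, 630, 746, 763, 820, 862, 909.
n = 22.
r = 1 + (81/100)·(22 − 1) = 1 + 17.01 = 18.01.
Rank 18 is 746 and rank 19 is 763.
Interpolate: 746 + 0.01·(763 − 746) = 746 + 0.01·17 = 746.17.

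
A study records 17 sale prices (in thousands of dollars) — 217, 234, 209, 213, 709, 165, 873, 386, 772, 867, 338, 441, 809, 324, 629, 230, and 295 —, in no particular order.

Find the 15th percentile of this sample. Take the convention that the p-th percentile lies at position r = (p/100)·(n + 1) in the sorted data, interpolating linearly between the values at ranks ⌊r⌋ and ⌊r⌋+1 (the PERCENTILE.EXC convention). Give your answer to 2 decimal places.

211.80

Sorted: 165, 209, 213, 217, 230, 234, 295, 324, 338, 386, 441, 629, 709, 772, 809, 867, 873.
n = 17.
r = (15/100)·(17 + 1) = 2.7.
Rank 2 is 209 and rank 3 is 213.
Interpolate: 209 + 0.7·(213 − 209) = 209 + 0.7·4 = 211.8.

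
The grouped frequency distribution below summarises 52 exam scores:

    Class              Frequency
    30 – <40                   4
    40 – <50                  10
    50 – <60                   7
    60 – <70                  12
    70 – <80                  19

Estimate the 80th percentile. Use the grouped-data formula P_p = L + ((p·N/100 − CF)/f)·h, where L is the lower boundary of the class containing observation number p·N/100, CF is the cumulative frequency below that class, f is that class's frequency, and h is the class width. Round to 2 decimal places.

N = 52; target position k = 80/100 · 52 = 41.6.
Cumulative frequencies: 4, 14, 21, 33, 52.
Observation 41.6 falls in the class 70 – <80.
L = 70, CF = 33, f = 19, h = 10.
P80 = 70 + ((41.6 − 33)/19)·10 = 70 + 4.52632 = 74.5263.

74.53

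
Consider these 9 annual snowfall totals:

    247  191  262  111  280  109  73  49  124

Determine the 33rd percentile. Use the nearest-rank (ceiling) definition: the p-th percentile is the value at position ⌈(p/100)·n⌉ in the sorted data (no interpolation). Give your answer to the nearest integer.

Sorted: 49, 73, 109, 111, 124, 191, 247, 262, 280.
n = 9.
Position = ⌈33/100 · 9⌉ = ⌈2.97⌉ = 3.
The value at rank 3 is 109.

109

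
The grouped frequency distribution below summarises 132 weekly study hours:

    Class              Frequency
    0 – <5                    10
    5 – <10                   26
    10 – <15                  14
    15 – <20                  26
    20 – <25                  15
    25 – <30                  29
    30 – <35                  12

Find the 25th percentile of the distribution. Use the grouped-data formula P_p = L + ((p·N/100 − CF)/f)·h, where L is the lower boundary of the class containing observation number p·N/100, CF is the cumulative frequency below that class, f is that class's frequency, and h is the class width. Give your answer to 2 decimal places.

N = 132; target position k = 25/100 · 132 = 33.
Cumulative frequencies: 10, 36, 50, 76, 91, 120, 132.
Observation 33 falls in the class 5 – <10.
L = 5, CF = 10, f = 26, h = 5.
P25 = 5 + ((33 − 10)/26)·5 = 5 + 4.42308 = 9.42308.

9.42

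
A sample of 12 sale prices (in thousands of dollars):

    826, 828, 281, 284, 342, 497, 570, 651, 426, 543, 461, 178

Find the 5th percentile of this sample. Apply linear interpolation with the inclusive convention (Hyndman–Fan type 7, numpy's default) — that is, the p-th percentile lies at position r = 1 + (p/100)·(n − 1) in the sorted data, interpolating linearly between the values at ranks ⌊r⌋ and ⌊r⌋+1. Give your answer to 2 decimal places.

234.65

Sorted: 178, 281, 284, 342, 426, 461, 497, 543, 570, 651, 826, 828.
n = 12.
r = 1 + (5/100)·(12 − 1) = 1 + 0.55 = 1.55.
Rank 1 is 178 and rank 2 is 281.
Interpolate: 178 + 0.55·(281 − 178) = 178 + 0.55·103 = 234.65.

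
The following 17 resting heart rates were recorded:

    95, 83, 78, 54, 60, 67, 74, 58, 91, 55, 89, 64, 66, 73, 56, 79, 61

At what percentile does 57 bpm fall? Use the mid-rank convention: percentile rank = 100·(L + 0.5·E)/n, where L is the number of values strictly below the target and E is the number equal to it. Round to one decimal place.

17.6

Sorted: 54, 55, 56, 58, 60, 61, 64, 66, 67, 73, 74, 78, 79, 83, 89, 91, 95.
Count below 57: L = 3; count equal: E = 0; n = 17.
Percentile rank = 100·(3 + 0.5·0)/17 = 100·3/17 = 17.65.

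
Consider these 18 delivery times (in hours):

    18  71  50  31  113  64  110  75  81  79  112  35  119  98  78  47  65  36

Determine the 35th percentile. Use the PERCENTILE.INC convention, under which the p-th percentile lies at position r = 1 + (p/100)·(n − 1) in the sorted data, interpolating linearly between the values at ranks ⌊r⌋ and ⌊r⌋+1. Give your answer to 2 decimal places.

63.30

Sorted: 18, 31, 35, 36, 47, 50, 64, 65, 71, 75, 78, 79, 81, 98, 110, 112, 113, 119.
n = 18.
r = 1 + (35/100)·(18 − 1) = 1 + 5.95 = 6.95.
Rank 6 is 50 and rank 7 is 64.
Interpolate: 50 + 0.95·(64 − 50) = 50 + 0.95·14 = 63.3.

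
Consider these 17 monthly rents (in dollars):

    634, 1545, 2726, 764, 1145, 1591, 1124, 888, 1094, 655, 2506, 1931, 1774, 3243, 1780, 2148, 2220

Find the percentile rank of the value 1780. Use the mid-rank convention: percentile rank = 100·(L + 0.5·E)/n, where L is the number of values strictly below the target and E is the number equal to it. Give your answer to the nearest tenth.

Sorted: 634, 655, 764, 888, 1094, 1124, 1145, 1545, 1591, 1774, 1780, 1931, 2148, 2220, 2506, 2726, 3243.
Count below 1780: L = 10; count equal: E = 1; n = 17.
Percentile rank = 100·(10 + 0.5·1)/17 = 100·10.5/17 = 61.76.

61.8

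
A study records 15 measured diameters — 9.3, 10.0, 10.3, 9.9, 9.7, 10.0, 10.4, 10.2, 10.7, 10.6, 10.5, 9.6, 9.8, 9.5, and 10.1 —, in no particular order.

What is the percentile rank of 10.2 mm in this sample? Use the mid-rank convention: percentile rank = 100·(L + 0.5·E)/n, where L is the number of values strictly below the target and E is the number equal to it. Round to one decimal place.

Sorted: 9.3, 9.5, 9.6, 9.7, 9.8, 9.9, 10.0, 10.0, 10.1, 10.2, 10.3, 10.4, 10.5, 10.6, 10.7.
Count below 10.2: L = 9; count equal: E = 1; n = 15.
Percentile rank = 100·(9 + 0.5·1)/15 = 100·9.5/15 = 63.33.

63.3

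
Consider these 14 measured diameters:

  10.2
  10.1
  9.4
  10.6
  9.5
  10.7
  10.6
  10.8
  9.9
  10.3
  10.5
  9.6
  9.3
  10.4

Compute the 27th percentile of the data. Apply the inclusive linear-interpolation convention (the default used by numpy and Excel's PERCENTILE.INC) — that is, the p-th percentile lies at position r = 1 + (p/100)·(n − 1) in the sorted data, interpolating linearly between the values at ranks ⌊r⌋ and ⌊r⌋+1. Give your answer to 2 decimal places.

9.75

Sorted: 9.3, 9.4, 9.5, 9.6, 9.9, 10.1, 10.2, 10.3, 10.4, 10.5, 10.6, 10.6, 10.7, 10.8.
n = 14.
r = 1 + (27/100)·(14 − 1) = 1 + 3.51 = 4.51.
Rank 4 is 9.6 and rank 5 is 9.9.
Interpolate: 9.6 + 0.51·(9.9 − 9.6) = 9.6 + 0.51·0.3 = 9.753.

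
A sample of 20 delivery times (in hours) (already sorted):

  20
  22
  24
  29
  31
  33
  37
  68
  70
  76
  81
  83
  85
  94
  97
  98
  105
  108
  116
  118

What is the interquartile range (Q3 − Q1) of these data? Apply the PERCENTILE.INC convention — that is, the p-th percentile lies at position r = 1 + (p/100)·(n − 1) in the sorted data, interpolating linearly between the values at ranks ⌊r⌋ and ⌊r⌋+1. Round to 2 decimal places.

n = 20.
P25: r = 5.75; ranks 5–6 are 31, 33; interpolating gives 32.5.
P75: r = 15.25; ranks 15–16 are 97, 98; interpolating gives 97.25.
Difference: 97.25 − 32.5 = 64.75.

64.75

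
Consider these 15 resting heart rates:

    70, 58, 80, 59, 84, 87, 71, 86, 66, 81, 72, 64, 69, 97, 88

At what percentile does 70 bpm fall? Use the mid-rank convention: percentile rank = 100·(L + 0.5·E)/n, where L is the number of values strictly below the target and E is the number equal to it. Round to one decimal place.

Sorted: 58, 59, 64, 66, 69, 70, 71, 72, 80, 81, 84, 86, 87, 88, 97.
Count below 70: L = 5; count equal: E = 1; n = 15.
Percentile rank = 100·(5 + 0.5·1)/15 = 100·5.5/15 = 36.67.

36.7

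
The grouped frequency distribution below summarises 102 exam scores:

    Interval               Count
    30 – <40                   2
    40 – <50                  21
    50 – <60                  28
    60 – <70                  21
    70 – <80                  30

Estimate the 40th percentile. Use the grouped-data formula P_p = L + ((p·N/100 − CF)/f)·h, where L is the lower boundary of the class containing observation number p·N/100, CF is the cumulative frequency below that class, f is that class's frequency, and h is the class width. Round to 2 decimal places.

56.36

N = 102; target position k = 40/100 · 102 = 40.8.
Cumulative frequencies: 2, 23, 51, 72, 102.
Observation 40.8 falls in the class 50 – <60.
L = 50, CF = 23, f = 28, h = 10.
P40 = 50 + ((40.8 − 23)/28)·10 = 50 + 6.35714 = 56.3571.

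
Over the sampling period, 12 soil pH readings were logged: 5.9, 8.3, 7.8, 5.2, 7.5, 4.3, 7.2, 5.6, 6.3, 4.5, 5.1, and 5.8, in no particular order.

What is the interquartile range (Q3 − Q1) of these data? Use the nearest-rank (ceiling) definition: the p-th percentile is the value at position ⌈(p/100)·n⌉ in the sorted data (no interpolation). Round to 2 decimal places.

Sorted: 4.3, 4.5, 5.1, 5.2, 5.6, 5.8, 5.9, 6.3, 7.2, 7.5, 7.8, 8.3.
n = 12.
P25: rank ⌈25/100·12⌉ = 3 → 5.1.
P75: rank ⌈75/100·12⌉ = 9 → 7.2.
Difference: 7.2 − 5.1 = 2.1.

2.10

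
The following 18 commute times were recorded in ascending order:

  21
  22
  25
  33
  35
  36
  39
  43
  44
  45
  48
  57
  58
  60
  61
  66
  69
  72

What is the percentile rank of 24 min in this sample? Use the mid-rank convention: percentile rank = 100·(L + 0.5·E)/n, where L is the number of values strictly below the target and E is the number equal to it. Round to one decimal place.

11.1

Count below 24: L = 2; count equal: E = 0; n = 18.
Percentile rank = 100·(2 + 0.5·0)/18 = 100·2/18 = 11.11.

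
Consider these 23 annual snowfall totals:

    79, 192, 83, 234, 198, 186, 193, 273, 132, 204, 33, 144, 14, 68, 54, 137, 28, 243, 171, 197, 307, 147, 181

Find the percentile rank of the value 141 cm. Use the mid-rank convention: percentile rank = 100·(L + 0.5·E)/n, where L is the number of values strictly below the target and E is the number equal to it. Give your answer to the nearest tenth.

Sorted: 14, 28, 33, 54, 68, 79, 83, 132, 137, 144, 147, 171, 181, 186, 192, 193, 197, 198, 204, 234, 243, 273, 307.
Count below 141: L = 9; count equal: E = 0; n = 23.
Percentile rank = 100·(9 + 0.5·0)/23 = 100·9/23 = 39.13.

39.1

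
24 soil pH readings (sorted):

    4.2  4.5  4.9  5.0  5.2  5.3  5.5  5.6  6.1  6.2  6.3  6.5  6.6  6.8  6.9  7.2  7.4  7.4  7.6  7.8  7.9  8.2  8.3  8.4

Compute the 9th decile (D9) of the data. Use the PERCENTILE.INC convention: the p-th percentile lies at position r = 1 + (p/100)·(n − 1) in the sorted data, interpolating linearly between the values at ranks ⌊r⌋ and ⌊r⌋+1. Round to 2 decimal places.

8.11

n = 24.
r = 1 + (90/100)·(24 − 1) = 1 + 20.7 = 21.7.
Rank 21 is 7.9 and rank 22 is 8.2.
Interpolate: 7.9 + 0.7·(8.2 − 7.9) = 7.9 + 0.7·0.3 = 8.11.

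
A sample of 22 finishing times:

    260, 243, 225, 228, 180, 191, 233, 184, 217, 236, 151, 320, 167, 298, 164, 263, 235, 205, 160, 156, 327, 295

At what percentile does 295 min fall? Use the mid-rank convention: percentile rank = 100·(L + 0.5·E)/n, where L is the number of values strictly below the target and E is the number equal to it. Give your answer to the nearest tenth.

Sorted: 151, 156, 160, 164, 167, 180, 184, 191, 205, 217, 225, 228, 233, 235, 236, 243, 260, 263, 295, 298, 320, 327.
Count below 295: L = 18; count equal: E = 1; n = 22.
Percentile rank = 100·(18 + 0.5·1)/22 = 100·18.5/22 = 84.09.

84.1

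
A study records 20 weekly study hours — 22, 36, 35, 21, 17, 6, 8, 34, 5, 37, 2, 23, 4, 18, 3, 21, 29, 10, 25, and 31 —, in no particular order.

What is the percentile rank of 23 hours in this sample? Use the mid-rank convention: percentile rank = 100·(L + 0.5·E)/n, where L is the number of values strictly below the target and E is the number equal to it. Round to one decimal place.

62.5

Sorted: 2, 3, 4, 5, 6, 8, 10, 17, 18, 21, 21, 22, 23, 25, 29, 31, 34, 35, 36, 37.
Count below 23: L = 12; count equal: E = 1; n = 20.
Percentile rank = 100·(12 + 0.5·1)/20 = 100·12.5/20 = 62.5.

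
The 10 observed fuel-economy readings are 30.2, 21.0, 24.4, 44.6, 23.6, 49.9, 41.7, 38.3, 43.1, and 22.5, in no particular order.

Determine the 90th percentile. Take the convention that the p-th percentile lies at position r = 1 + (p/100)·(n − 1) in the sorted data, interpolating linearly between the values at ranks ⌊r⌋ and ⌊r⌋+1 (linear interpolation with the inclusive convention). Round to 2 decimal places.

Sorted: 21.0, 22.5, 23.6, 24.4, 30.2, 38.3, 41.7, 43.1, 44.6, 49.9.
n = 10.
r = 1 + (90/100)·(10 − 1) = 1 + 8.1 = 9.1.
Rank 9 is 44.6 and rank 10 is 49.9.
Interpolate: 44.6 + 0.1·(49.9 − 44.6) = 44.6 + 0.1·5.3 = 45.13.

45.13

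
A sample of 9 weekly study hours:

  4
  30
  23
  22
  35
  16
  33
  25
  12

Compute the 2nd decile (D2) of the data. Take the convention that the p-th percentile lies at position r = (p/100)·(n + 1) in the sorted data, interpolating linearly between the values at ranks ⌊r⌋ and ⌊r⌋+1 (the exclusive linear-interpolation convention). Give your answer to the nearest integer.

12

Sorted: 4, 12, 16, 22, 23, 25, 30, 33, 35.
n = 9.
r = (20/100)·(9 + 1) = 2.
r is an integer, so P20 is the value at rank 2: 12.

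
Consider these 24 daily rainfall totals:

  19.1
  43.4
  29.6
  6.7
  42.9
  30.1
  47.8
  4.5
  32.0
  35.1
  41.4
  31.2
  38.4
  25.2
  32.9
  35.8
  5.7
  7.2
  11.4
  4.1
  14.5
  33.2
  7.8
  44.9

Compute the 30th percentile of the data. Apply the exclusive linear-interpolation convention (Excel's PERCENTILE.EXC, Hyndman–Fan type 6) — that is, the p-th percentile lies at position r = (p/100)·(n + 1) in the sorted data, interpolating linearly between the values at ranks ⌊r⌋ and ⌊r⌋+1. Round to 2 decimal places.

Sorted: 4.1, 4.5, 5.7, 6.7, 7.2, 7.8, 11.4, 14.5, 19.1, 25.2, 29.6, 30.1, 31.2, 32.0, 32.9, 33.2, 35.1, 35.8, 38.4, 41.4, 42.9, 43.4, 44.9, 47.8.
n = 24.
r = (30/100)·(24 + 1) = 7.5.
Rank 7 is 11.4 and rank 8 is 14.5.
Interpolate: 11.4 + 0.5·(14.5 − 11.4) = 11.4 + 0.5·3.1 = 12.95.

12.95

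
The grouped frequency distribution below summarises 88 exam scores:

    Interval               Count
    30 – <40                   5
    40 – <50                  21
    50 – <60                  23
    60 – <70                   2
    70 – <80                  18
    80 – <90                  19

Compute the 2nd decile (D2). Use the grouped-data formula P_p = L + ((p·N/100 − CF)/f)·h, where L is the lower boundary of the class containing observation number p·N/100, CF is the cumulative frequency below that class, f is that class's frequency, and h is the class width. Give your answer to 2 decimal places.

N = 88; target position k = 20/100 · 88 = 17.6.
Cumulative frequencies: 5, 26, 49, 51, 69, 88.
Observation 17.6 falls in the class 40 – <50.
L = 40, CF = 5, f = 21, h = 10.
P20 = 40 + ((17.6 − 5)/21)·10 = 40 + 6 = 46.

46.00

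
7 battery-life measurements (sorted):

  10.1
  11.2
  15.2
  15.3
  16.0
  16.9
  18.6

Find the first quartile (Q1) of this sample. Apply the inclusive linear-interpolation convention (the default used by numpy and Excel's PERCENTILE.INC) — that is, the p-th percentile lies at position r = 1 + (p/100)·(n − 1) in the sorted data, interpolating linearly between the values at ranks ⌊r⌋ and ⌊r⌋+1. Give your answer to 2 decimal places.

n = 7.
r = 1 + (25/100)·(7 − 1) = 1 + 1.5 = 2.5.
Rank 2 is 11.2 and rank 3 is 15.2.
Interpolate: 11.2 + 0.5·(15.2 − 11.2) = 11.2 + 0.5·4 = 13.2.

13.20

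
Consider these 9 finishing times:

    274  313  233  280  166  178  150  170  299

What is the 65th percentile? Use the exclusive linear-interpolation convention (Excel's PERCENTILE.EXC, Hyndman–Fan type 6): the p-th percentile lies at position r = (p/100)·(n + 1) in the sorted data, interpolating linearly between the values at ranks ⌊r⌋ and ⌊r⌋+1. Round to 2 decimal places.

277.00

Sorted: 150, 166, 170, 178, 233, 274, 280, 299, 313.
n = 9.
r = (65/100)·(9 + 1) = 6.5.
Rank 6 is 274 and rank 7 is 280.
Interpolate: 274 + 0.5·(280 − 274) = 274 + 0.5·6 = 277.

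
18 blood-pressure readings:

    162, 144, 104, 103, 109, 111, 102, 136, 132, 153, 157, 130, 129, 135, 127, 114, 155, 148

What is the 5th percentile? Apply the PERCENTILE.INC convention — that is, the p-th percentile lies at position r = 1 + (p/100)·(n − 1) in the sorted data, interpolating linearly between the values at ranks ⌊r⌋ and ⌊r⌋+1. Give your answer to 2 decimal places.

102.85

Sorted: 102, 103, 104, 109, 111, 114, 127, 129, 130, 132, 135, 136, 144, 148, 153, 155, 157, 162.
n = 18.
r = 1 + (5/100)·(18 − 1) = 1 + 0.85 = 1.85.
Rank 1 is 102 and rank 2 is 103.
Interpolate: 102 + 0.85·(103 − 102) = 102 + 0.85·1 = 102.85.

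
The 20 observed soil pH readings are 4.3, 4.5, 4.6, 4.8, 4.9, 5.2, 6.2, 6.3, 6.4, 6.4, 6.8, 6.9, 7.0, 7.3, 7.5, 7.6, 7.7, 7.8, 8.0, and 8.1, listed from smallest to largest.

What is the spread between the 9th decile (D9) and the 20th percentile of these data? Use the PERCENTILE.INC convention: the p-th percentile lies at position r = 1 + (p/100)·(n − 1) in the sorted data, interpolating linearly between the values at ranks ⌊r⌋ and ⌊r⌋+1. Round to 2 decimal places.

n = 20.
P20: r = 4.8; ranks 4–5 are 4.8, 4.9; interpolating gives 4.88.
P90: r = 18.1; ranks 18–19 are 7.8, 8.0; interpolating gives 7.82.
Difference: 7.82 − 4.88 = 2.94.

2.94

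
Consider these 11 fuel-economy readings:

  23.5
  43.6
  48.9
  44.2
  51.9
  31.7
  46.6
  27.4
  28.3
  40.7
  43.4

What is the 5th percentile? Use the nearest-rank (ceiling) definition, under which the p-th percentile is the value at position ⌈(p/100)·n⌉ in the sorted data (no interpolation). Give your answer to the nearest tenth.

23.5

Sorted: 23.5, 27.4, 28.3, 31.7, 40.7, 43.4, 43.6, 44.2, 46.6, 48.9, 51.9.
n = 11.
Position = ⌈5/100 · 11⌉ = ⌈0.55⌉ = 1.
The value at rank 1 is 23.5.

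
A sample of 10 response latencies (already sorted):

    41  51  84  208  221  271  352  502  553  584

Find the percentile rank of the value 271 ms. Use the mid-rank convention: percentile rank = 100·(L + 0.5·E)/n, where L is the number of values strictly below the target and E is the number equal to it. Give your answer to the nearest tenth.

55.0

Count below 271: L = 5; count equal: E = 1; n = 10.
Percentile rank = 100·(5 + 0.5·1)/10 = 100·5.5/10 = 55.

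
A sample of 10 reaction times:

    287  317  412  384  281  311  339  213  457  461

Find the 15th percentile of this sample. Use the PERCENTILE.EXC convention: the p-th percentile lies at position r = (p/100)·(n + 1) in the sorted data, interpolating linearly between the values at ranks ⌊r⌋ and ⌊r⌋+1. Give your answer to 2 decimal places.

Sorted: 213, 281, 287, 311, 317, 339, 384, 412, 457, 461.
n = 10.
r = (15/100)·(10 + 1) = 1.65.
Rank 1 is 213 and rank 2 is 281.
Interpolate: 213 + 0.65·(281 − 213) = 213 + 0.65·68 = 257.2.

257.20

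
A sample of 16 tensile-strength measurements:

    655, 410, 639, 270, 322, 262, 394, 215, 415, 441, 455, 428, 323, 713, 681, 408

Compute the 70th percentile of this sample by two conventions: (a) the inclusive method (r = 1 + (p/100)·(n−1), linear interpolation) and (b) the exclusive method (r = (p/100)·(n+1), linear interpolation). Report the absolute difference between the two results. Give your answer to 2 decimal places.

Sorted: 215, 262, 270, 322, 323, 394, 408, 410, 415, 428, 441, 455, 639, 655, 681, 713.
n = 16.
(a) r = 11.5; between ranks 11 (441) and 12 (455): 448.
(b) r = 11.9; between ranks 11 (441) and 12 (455): 453.6.
|448 − 453.6| = 5.6.

5.60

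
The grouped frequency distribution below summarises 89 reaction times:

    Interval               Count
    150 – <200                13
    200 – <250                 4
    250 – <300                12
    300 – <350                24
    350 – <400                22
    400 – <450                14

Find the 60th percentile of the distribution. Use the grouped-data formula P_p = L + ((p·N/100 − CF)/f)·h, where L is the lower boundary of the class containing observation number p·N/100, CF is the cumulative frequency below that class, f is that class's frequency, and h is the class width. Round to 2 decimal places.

N = 89; target position k = 60/100 · 89 = 53.4.
Cumulative frequencies: 13, 17, 29, 53, 75, 89.
Observation 53.4 falls in the class 350 – <400.
L = 350, CF = 53, f = 22, h = 50.
P60 = 350 + ((53.4 − 53)/22)·50 = 350 + 0.909091 = 350.909.

350.91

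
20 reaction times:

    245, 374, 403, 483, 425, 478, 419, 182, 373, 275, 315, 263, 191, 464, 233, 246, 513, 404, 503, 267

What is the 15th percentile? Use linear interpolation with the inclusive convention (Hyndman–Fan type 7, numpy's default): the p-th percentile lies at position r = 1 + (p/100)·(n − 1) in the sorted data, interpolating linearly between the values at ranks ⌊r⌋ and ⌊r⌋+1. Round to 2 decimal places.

243.20

Sorted: 182, 191, 233, 245, 246, 263, 267, 275, 315, 373, 374, 403, 404, 419, 425, 464, 478, 483, 503, 513.
n = 20.
r = 1 + (15/100)·(20 − 1) = 1 + 2.85 = 3.85.
Rank 3 is 233 and rank 4 is 245.
Interpolate: 233 + 0.85·(245 − 233) = 233 + 0.85·12 = 243.2.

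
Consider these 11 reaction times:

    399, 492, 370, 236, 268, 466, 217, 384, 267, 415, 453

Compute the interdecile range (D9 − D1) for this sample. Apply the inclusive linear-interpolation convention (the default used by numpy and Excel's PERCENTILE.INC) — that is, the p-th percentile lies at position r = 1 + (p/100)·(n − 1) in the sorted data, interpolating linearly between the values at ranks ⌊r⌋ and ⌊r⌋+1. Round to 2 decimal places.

Sorted: 217, 236, 267, 268, 370, 384, 399, 415, 453, 466, 492.
n = 11.
P10: r = 2 (integer) → 236.
P90: r = 10 (integer) → 466.
Difference: 466 − 236 = 230.

230.00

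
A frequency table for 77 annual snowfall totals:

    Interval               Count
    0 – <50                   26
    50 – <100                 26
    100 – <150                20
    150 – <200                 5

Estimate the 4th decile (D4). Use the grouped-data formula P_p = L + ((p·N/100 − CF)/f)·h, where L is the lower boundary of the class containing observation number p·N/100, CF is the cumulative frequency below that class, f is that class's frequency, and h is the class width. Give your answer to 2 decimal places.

59.23

N = 77; target position k = 40/100 · 77 = 30.8.
Cumulative frequencies: 26, 52, 72, 77.
Observation 30.8 falls in the class 50 – <100.
L = 50, CF = 26, f = 26, h = 50.
P40 = 50 + ((30.8 − 26)/26)·50 = 50 + 9.23077 = 59.2308.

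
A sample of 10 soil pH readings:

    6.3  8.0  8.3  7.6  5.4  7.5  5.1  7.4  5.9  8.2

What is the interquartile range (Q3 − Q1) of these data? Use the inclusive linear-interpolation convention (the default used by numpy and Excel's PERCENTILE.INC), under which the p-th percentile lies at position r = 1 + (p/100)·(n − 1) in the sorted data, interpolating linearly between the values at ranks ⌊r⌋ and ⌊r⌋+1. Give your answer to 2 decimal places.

Sorted: 5.1, 5.4, 5.9, 6.3, 7.4, 7.5, 7.6, 8.0, 8.2, 8.3.
n = 10.
P25: r = 3.25; ranks 3–4 are 5.9, 6.3; interpolating gives 6.
P75: r = 7.75; ranks 7–8 are 7.6, 8.0; interpolating gives 7.9.
Difference: 7.9 − 6 = 1.9.

1.90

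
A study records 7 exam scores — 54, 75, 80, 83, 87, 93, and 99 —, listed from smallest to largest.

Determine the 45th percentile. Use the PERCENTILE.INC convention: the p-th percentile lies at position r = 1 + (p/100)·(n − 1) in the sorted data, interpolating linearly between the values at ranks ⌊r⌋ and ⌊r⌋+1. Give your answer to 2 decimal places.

n = 7.
r = 1 + (45/100)·(7 − 1) = 1 + 2.7 = 3.7.
Rank 3 is 80 and rank 4 is 83.
Interpolate: 80 + 0.7·(83 − 80) = 80 + 0.7·3 = 82.1.

82.10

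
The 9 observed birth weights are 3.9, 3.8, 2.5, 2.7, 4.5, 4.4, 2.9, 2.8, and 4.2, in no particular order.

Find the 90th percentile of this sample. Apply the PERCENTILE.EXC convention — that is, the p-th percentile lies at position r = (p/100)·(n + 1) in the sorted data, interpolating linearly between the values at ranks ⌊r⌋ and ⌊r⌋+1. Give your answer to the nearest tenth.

4.5

Sorted: 2.5, 2.7, 2.8, 2.9, 3.8, 3.9, 4.2, 4.4, 4.5.
n = 9.
r = (90/100)·(9 + 1) = 9.
r is an integer, so P90 is the value at rank 9: 4.5.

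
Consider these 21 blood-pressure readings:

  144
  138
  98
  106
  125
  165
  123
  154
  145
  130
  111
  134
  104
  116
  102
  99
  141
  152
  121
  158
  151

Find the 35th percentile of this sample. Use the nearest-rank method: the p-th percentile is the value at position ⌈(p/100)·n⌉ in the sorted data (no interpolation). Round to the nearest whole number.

121

Sorted: 98, 99, 102, 104, 106, 111, 116, 121, 123, 125, 130, 134, 138, 141, 144, 145, 151, 152, 154, 158, 165.
n = 21.
Position = ⌈35/100 · 21⌉ = ⌈7.35⌉ = 8.
The value at rank 8 is 121.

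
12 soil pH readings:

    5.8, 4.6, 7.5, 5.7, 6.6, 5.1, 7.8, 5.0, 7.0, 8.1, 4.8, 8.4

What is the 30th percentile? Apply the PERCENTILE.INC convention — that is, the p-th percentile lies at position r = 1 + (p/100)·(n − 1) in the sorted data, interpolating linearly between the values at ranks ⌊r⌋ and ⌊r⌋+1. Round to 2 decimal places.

5.28

Sorted: 4.6, 4.8, 5.0, 5.1, 5.7, 5.8, 6.6, 7.0, 7.5, 7.8, 8.1, 8.4.
n = 12.
r = 1 + (30/100)·(12 − 1) = 1 + 3.3 = 4.3.
Rank 4 is 5.1 and rank 5 is 5.7.
Interpolate: 5.1 + 0.3·(5.7 − 5.1) = 5.1 + 0.3·0.6 = 5.28.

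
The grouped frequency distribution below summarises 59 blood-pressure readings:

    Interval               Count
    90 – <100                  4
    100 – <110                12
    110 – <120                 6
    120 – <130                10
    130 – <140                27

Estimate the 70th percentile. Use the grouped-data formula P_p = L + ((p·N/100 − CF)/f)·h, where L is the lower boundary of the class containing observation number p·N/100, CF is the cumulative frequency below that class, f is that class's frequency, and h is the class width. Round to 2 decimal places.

N = 59; target position k = 70/100 · 59 = 41.3.
Cumulative frequencies: 4, 16, 22, 32, 59.
Observation 41.3 falls in the class 130 – <140.
L = 130, CF = 32, f = 27, h = 10.
P70 = 130 + ((41.3 − 32)/27)·10 = 130 + 3.44444 = 133.444.

133.44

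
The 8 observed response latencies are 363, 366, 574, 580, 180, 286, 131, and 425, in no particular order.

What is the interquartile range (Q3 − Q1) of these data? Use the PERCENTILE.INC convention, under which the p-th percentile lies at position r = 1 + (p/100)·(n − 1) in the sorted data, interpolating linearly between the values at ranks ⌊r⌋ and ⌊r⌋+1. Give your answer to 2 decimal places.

Sorted: 131, 180, 286, 363, 366, 425, 574, 580.
n = 8.
P25: r = 2.75; ranks 2–3 are 180, 286; interpolating gives 259.5.
P75: r = 6.25; ranks 6–7 are 425, 574; interpolating gives 462.25.
Difference: 462.25 − 259.5 = 202.75.

202.75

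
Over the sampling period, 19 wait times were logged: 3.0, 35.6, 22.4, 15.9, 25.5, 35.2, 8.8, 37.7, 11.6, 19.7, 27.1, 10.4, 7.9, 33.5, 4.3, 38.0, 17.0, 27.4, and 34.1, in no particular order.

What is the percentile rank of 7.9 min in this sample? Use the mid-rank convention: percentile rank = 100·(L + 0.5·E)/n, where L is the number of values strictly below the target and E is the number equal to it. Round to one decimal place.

Sorted: 3.0, 4.3, 7.9, 8.8, 10.4, 11.6, 15.9, 17.0, 19.7, 22.4, 25.5, 27.1, 27.4, 33.5, 34.1, 35.2, 35.6, 37.7, 38.0.
Count below 7.9: L = 2; count equal: E = 1; n = 19.
Percentile rank = 100·(2 + 0.5·1)/19 = 100·2.5/19 = 13.16.

13.2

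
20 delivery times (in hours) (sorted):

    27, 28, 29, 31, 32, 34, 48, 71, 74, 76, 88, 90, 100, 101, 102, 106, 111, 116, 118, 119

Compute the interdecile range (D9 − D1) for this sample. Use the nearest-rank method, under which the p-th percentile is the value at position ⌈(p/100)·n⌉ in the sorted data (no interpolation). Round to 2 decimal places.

n = 20.
P10: rank ⌈10/100·20⌉ = 2 → 28.
P90: rank ⌈90/100·20⌉ = 18 → 116.
Difference: 116 − 28 = 88.

88.00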